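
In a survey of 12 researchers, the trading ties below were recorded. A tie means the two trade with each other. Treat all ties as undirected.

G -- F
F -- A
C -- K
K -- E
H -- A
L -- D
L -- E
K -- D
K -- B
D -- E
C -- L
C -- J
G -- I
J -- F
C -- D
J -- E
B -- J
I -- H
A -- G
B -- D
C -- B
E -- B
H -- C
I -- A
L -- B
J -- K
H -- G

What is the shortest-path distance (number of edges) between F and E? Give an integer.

One shortest route is F – J – E, which uses 2 edges, and F and E are not directly tied, so nothing shorter exists. So d(F,E) = 2.

2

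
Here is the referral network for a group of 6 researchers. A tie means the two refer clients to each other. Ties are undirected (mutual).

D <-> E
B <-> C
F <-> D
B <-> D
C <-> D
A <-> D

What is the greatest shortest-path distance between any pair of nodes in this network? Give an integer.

Eccentricity of each node (its greatest distance to any other): A:2, B:2, C:2, D:1, E:2, F:2.
The maximum eccentricity is 2, realized for instance by the pair A–C via A – D – C. So the diameter is 2.

2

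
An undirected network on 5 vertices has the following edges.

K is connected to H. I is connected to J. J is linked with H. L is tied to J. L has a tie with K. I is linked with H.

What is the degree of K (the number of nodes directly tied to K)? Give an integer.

2

K is directly tied to H and L. That is 2 neighbors, so the degree of K is 2.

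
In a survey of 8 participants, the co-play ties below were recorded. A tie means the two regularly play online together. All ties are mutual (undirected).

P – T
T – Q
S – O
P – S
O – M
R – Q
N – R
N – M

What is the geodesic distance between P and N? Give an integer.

4

One shortest route is P – S – O – M – N, which uses 4 edges, and at distance 3 from P we only reach {M, R}, which does not include N. So d(P,N) = 4.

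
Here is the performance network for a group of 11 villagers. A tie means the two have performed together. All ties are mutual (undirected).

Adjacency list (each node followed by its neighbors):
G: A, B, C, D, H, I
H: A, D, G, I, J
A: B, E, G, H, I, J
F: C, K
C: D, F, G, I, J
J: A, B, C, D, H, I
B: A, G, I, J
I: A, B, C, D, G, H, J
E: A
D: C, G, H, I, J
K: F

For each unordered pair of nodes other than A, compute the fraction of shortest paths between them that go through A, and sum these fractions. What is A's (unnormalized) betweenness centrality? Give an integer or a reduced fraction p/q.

Pairs whose geodesics pass through A — E–K: 3/3; E–F: 3/3; E–G: 1; E–H: 1; E–J: 1; E–B: 1; E–C: 3/3; E–I: 1; E–D: 4/4; G–J: 1/6; H–B: 1/4.
All other pairs contribute 0.
Summing the contributions gives betweenness(A) = 113/12.

113/12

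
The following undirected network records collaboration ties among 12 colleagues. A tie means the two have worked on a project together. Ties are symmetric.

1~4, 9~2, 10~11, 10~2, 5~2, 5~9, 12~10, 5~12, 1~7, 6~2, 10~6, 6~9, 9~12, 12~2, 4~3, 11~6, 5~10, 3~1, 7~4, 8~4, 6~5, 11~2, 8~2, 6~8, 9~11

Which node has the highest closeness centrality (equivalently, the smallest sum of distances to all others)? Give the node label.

2

Farness (sum of distances to all others) for each node — 1:31, 2:18, 3:32, 4:23, 5:24, 6:19, 7:32, 8:19, 9:24, 10:24, 11:25, 12:25.
The smallest farness is 18, for 2, so 2 has the highest closeness.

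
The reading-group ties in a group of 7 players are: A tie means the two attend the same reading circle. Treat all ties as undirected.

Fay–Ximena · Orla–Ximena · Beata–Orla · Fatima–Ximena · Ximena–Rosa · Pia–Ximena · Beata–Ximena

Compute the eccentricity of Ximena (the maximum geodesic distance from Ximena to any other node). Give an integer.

1

Distances from Ximena: Beata:1, Fatima:1, Fay:1, Orla:1, Pia:1, Rosa:1.
The largest is 1 (to Fatima, Rosa, Orla, Pia, Fay, and Beata), so the eccentricity of Ximena is 1.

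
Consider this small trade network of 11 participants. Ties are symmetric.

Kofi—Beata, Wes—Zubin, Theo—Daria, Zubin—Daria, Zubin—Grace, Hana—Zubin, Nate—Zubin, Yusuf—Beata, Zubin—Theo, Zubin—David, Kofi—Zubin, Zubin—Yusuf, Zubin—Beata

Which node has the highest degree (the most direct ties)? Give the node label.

Zubin

Degrees — Beata:3, Daria:2, David:1, Grace:1, Hana:1, Kofi:2, Nate:1, Theo:2, Wes:1, Yusuf:2, Zubin:10.
The maximum is 10, attained only by Zubin.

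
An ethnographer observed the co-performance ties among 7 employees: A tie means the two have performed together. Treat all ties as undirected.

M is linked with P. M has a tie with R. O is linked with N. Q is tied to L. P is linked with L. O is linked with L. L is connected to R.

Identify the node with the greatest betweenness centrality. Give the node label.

Unnormalized betweenness of each node: L:23/2, M:1/2, N:0, O:5, P:2, Q:0, R:2.
L has the largest value, 23/2, making it the main broker — the node through which the most shortest paths run.

L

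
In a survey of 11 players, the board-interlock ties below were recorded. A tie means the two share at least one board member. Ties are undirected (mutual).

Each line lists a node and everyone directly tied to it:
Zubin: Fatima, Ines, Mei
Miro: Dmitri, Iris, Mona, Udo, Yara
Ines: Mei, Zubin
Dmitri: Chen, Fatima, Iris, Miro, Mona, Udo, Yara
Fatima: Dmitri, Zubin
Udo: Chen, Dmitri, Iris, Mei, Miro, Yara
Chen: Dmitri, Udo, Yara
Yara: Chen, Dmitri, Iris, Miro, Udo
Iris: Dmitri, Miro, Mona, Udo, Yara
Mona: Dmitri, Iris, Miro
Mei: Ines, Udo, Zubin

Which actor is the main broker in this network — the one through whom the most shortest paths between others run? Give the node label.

Udo

Unnormalized betweenness of each node: Chen:0, Dmitri:73/6, Fatima:19/4, Ines:0, Iris:5/4, Mei:37/4, Miro:5/4, Mona:0, Udo:167/12, Yara:2/3, Zubin:11/4.
Udo has the largest value, 167/12, making it the main broker — the node through which the most shortest paths run.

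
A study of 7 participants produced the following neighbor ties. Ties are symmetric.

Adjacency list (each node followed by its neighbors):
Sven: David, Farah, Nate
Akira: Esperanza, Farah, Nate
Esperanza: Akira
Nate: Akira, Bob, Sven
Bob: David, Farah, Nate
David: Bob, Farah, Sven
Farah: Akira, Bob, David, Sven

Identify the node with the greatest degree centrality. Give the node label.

Farah

Degrees — Akira:3, Bob:3, David:3, Esperanza:1, Farah:4, Nate:3, Sven:3.
The maximum is 4, attained only by Farah.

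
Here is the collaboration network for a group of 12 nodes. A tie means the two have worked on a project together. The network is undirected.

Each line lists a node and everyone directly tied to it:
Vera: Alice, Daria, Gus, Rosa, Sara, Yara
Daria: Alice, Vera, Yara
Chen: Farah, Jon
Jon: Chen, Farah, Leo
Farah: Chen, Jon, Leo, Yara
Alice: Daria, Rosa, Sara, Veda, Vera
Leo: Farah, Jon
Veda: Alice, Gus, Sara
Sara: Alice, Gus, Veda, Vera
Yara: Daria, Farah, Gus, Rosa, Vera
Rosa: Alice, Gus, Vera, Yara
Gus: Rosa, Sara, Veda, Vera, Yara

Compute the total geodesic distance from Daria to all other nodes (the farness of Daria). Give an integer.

22

Distances from Daria: Alice:1, Chen:3, Farah:2, Gus:2, Jon:3, Leo:3, Rosa:2, Sara:2, Veda:2, Vera:1, Yara:1.
Sum = 1 + 3 + 2 + 2 + 3 + 3 + 2 + 2 + 2 + 1 + 1 = 22.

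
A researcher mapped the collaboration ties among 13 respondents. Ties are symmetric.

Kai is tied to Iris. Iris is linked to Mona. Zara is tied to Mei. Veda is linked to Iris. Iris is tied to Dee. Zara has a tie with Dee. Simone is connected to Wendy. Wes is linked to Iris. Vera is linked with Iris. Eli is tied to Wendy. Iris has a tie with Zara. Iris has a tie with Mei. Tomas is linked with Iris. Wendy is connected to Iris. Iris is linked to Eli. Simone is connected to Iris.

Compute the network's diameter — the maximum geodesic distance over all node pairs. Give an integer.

Eccentricity of each node (its greatest distance to any other): Dee:2, Eli:2, Iris:1, Kai:2, Mei:2, Mona:2, Simone:2, Tomas:2, Veda:2, Vera:2, Wendy:2, Wes:2, Zara:2.
The maximum eccentricity is 2, realized for instance by the pair Tomas–Mona via Tomas – Iris – Mona. So the diameter is 2.

2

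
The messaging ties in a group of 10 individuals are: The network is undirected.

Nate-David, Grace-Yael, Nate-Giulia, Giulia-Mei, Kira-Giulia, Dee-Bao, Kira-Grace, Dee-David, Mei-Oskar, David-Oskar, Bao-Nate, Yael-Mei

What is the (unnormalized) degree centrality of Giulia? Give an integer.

3

Giulia is directly tied to Kira, Mei, and Nate. That is 3 neighbors, so the degree of Giulia is 3.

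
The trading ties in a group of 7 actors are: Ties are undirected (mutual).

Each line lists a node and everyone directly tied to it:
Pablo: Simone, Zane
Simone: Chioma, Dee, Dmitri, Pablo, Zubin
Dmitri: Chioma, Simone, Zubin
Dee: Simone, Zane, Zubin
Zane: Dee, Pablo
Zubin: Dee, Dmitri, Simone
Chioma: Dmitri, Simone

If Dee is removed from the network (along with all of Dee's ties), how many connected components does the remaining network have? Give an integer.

1

Dee's neighbors (Simone, Zane, and Zubin) remain reachable from one another through other ties, so the rest of the network stays in one piece.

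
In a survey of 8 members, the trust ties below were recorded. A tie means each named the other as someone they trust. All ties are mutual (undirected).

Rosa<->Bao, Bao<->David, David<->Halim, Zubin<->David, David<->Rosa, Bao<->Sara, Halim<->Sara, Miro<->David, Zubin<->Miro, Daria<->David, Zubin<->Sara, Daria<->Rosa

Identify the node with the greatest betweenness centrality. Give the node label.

Unnormalized betweenness of each node: Bao:11/6, Daria:0, David:43/4, Halim:7/12, Miro:0, Rosa:3/4, Sara:3/2, Zubin:19/12.
David has the largest value, 43/4, making it the main broker — the node through which the most shortest paths run.

David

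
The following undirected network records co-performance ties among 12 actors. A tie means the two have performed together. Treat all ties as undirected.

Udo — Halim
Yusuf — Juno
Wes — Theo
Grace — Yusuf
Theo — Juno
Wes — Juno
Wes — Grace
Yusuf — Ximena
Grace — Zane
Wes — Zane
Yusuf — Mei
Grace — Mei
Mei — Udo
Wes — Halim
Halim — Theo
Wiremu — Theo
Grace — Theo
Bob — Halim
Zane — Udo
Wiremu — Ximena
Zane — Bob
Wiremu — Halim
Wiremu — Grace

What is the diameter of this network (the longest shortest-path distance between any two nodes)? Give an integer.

Eccentricity of each node (its greatest distance to any other): Bob:3, Grace:2, Halim:3, Juno:3, Mei:3, Theo:2, Udo:3, Wes:3, Wiremu:2, Ximena:3, Yusuf:3, Zane:3.
The maximum eccentricity is 3, realized for instance by the pair Halim–Yusuf via Halim – Theo – Juno – Yusuf. So the diameter is 3.

3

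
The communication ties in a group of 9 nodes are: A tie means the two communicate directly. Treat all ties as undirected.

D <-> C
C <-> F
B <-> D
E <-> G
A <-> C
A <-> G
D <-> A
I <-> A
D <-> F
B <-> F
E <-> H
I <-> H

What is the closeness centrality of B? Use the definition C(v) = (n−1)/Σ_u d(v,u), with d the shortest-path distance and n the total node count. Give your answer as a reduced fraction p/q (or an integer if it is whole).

Distances from B: A:2, C:2, D:1, E:4, F:1, G:3, H:4, I:3. Sum = 20.
n = 9, so closeness = 8/20 = 2/5.

2/5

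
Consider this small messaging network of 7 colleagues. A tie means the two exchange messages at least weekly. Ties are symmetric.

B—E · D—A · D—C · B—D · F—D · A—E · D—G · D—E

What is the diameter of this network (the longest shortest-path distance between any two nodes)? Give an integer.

Eccentricity of each node (its greatest distance to any other): A:2, B:2, C:2, D:1, E:2, F:2, G:2.
The maximum eccentricity is 2, realized for instance by the pair F–E via F – D – E. So the diameter is 2.

2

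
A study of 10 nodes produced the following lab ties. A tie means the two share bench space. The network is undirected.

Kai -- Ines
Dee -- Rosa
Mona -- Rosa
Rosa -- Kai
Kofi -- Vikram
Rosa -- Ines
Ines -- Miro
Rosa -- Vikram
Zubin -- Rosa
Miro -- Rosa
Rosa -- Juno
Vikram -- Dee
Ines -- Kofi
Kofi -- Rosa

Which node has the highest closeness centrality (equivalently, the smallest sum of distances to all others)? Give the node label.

Rosa

Farness (sum of distances to all others) for each node — Dee:16, Ines:14, Juno:17, Kai:16, Kofi:15, Miro:16, Mona:17, Rosa:9, Vikram:15, Zubin:17.
The smallest farness is 9, for Rosa, so Rosa has the highest closeness.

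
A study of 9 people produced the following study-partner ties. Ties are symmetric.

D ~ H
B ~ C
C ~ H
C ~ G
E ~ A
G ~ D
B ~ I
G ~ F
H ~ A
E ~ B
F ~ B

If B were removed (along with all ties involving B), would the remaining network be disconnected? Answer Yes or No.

Yes

Removing B leaves {A, C, D, E, F, G, and H} with no path to {I}, so the network splits into 2 components. B is a cut vertex.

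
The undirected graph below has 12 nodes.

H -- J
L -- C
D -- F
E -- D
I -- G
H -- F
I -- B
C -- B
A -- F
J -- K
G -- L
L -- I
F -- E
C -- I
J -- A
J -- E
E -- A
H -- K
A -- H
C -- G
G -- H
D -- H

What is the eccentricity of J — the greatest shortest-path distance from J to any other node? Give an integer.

4

Distances from J: A:1, B:4, C:3, D:2, E:1, F:2, G:2, H:1, I:3, K:1, L:3.
The largest is 4 (to B), so the eccentricity of J is 4.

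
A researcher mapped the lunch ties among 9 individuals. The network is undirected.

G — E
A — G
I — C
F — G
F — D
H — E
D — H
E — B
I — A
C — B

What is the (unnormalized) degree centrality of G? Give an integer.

3

G is directly tied to A, E, and F. That is 3 neighbors, so the degree of G is 3.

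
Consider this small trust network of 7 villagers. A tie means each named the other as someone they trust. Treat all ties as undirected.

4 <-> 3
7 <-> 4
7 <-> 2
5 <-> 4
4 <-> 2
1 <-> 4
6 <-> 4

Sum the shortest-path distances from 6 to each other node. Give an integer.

11

Distances from 6: 1:2, 2:2, 3:2, 4:1, 5:2, 7:2.
Sum = 2 + 2 + 2 + 1 + 2 + 2 = 11.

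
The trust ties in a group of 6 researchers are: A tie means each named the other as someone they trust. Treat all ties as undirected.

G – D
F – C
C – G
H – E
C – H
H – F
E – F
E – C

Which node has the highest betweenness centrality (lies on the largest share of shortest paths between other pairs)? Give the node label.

C

Unnormalized betweenness of each node: C:6, D:0, E:0, F:0, G:4, H:0.
C has the largest value, 6, making it the main broker — the node through which the most shortest paths run.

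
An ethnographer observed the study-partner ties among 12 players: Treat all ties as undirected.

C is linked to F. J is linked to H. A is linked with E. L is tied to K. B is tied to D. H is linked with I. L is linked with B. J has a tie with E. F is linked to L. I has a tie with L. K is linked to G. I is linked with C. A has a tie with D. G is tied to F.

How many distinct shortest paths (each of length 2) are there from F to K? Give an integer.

2

The shortest distance is 2. The length-2 paths are: F–L–K; F–G–K.
That gives 2 distinct shortest paths.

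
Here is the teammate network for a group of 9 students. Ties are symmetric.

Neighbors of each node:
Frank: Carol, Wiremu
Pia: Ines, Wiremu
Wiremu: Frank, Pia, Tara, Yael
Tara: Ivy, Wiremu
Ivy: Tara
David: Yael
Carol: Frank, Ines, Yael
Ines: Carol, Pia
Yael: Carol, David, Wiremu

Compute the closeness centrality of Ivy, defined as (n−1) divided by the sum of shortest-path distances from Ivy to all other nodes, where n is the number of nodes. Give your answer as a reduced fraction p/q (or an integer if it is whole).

Distances from Ivy: Carol:4, David:4, Frank:3, Ines:4, Pia:3, Tara:1, Wiremu:2, Yael:3. Sum = 24.
n = 9, so closeness = 8/24 = 1/3.

1/3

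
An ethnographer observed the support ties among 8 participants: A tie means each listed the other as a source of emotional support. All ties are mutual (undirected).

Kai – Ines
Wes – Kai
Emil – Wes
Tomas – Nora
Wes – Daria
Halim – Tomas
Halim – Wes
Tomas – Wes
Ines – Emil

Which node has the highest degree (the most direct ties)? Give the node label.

Degrees — Daria:1, Emil:2, Halim:2, Ines:2, Kai:2, Nora:1, Tomas:3, Wes:5.
The maximum is 5, attained only by Wes.

Wes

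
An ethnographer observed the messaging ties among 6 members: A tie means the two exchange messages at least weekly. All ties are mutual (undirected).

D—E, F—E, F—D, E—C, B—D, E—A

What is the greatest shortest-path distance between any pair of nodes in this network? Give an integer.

Eccentricity of each node (its greatest distance to any other): A:3, B:3, C:3, D:2, E:2, F:2.
The maximum eccentricity is 3, realized for instance by the pair B–A via B – D – E – A. So the diameter is 3.

3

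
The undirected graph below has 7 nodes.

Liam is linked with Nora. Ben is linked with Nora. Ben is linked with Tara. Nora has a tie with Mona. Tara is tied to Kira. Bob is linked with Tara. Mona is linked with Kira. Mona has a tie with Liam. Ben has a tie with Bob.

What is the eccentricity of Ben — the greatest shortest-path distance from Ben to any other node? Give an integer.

Distances from Ben: Bob:1, Kira:2, Liam:2, Mona:2, Nora:1, Tara:1.
The largest is 2 (to Liam, Mona, and Kira), so the eccentricity of Ben is 2.

2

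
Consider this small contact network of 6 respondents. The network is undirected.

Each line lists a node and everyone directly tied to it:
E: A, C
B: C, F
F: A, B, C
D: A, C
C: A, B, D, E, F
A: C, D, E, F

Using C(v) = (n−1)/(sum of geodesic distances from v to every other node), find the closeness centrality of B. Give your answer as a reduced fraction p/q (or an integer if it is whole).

5/8

Distances from B: A:2, C:1, D:2, E:2, F:1. Sum = 8.
n = 6, so closeness = 5/8.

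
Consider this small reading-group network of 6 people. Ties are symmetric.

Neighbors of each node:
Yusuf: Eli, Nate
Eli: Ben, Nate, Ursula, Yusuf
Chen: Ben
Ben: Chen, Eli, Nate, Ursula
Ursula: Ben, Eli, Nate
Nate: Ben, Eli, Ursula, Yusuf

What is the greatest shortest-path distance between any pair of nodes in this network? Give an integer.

3

Eccentricity of each node (its greatest distance to any other): Ben:2, Chen:3, Eli:2, Nate:2, Ursula:2, Yusuf:3.
The maximum eccentricity is 3, realized for instance by the pair Chen–Yusuf via Chen – Ben – Eli – Yusuf. So the diameter is 3.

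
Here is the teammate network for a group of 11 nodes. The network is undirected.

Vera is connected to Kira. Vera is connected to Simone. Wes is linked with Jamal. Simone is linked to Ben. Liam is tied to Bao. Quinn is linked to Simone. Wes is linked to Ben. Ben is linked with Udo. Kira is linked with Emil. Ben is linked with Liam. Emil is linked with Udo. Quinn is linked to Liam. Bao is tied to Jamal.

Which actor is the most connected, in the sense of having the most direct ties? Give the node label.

Degrees — Bao:2, Ben:4, Emil:2, Jamal:2, Kira:2, Liam:3, Quinn:2, Simone:3, Udo:2, Vera:2, Wes:2.
The maximum is 4, attained only by Ben.

Ben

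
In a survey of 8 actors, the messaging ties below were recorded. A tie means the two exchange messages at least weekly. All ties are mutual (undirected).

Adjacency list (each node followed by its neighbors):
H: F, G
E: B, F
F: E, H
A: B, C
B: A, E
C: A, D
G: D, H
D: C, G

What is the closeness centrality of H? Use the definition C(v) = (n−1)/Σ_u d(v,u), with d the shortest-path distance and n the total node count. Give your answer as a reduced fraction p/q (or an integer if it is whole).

Distances from H: A:4, B:3, C:3, D:2, E:2, F:1, G:1. Sum = 16.
n = 8, so closeness = 7/16.

7/16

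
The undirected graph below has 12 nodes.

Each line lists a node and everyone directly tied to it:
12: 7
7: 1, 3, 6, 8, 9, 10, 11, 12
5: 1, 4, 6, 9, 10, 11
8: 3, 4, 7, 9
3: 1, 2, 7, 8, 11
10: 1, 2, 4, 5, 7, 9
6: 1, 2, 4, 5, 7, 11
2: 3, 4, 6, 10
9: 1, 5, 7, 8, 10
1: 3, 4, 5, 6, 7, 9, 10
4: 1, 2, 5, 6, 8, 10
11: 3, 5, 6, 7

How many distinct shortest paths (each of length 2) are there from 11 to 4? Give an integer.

The shortest distance is 2. The length-2 paths are: 11–5–4; 11–6–4.
That gives 2 distinct shortest paths.

2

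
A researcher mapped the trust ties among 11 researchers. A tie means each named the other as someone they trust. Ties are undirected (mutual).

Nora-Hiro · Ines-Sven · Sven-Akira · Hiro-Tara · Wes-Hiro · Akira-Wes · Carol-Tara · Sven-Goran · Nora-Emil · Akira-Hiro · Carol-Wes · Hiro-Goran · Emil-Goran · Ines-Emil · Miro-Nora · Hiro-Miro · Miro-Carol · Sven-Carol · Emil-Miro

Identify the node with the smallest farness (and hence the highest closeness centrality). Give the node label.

Farness (sum of distances to all others) for each node — Akira:18, Carol:16, Emil:19, Goran:17, Hiro:15, Ines:21, Miro:16, Nora:18, Sven:17, Tara:20, Wes:19.
The smallest farness is 15, for Hiro, so Hiro has the highest closeness.

Hiro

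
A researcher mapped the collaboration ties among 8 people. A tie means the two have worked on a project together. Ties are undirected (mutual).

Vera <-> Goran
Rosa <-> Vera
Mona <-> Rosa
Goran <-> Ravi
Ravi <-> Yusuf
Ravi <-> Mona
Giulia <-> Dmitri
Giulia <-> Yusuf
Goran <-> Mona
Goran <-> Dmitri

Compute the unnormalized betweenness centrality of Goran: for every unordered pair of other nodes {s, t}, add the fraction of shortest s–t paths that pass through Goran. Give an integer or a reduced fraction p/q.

26/3

Pairs whose geodesics pass through Goran — Ravi–Dmitri: 1; Ravi–Vera: 1; Yusuf–Vera: 1; Giulia–Vera: 1; Giulia–Rosa: 2/3; Giulia–Mona: 1/2; Dmitri–Vera: 1; Dmitri–Rosa: 2/2; Dmitri–Mona: 1; Vera–Mona: 1/2.
All other pairs contribute 0.
Summing the contributions gives betweenness(Goran) = 26/3.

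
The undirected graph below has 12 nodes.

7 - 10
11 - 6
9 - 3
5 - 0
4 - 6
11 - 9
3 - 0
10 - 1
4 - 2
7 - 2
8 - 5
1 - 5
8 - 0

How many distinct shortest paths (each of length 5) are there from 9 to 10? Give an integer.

1

The shortest distance is 5, and the only length-5 path is 9–3–0–5–1–10. So there is exactly 1 shortest path.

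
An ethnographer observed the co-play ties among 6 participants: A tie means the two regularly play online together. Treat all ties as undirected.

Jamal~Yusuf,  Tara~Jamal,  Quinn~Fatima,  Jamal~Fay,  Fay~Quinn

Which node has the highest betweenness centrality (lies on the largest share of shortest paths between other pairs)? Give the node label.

Jamal

Unnormalized betweenness of each node: Fatima:0, Fay:6, Jamal:7, Quinn:4, Tara:0, Yusuf:0.
Jamal has the largest value, 7, making it the main broker — the node through which the most shortest paths run.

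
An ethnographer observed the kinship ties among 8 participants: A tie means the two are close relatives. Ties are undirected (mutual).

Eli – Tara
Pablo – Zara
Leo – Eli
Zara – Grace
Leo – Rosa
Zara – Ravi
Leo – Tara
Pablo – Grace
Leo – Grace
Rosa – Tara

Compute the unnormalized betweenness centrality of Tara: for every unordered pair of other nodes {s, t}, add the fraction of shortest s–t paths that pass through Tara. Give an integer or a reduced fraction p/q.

Pairs whose geodesics pass through Tara — Eli–Rosa: 1/2.
All other pairs contribute 0.
Summing the contributions gives betweenness(Tara) = 1/2.

1/2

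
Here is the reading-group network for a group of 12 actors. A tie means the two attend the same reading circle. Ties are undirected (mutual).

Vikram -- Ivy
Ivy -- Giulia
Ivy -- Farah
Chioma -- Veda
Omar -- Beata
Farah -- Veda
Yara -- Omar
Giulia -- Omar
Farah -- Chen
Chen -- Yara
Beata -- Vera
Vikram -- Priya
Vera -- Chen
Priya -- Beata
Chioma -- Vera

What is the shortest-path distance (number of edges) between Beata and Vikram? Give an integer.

One shortest route is Beata – Priya – Vikram, which uses 2 edges, and Beata and Vikram are not directly tied, so nothing shorter exists. So d(Beata,Vikram) = 2.

2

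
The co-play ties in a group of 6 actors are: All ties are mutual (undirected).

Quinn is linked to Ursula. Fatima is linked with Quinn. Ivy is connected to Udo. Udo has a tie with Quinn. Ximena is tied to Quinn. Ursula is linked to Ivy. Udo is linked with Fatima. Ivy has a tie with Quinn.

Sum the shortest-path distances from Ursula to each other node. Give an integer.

8

Distances from Ursula: Fatima:2, Ivy:1, Quinn:1, Udo:2, Ximena:2.
Sum = 2 + 1 + 1 + 2 + 2 = 8.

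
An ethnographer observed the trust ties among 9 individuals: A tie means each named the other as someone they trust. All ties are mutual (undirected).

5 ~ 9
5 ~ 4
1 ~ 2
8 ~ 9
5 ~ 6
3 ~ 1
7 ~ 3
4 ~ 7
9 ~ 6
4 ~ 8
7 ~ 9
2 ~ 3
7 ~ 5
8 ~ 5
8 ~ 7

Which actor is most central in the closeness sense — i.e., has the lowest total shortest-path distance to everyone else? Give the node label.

7

Farness (sum of distances to all others) for each node — 1:20, 2:20, 3:14, 4:15, 5:13, 6:19, 7:11, 8:14, 9:14.
The smallest farness is 11, for 7, so 7 has the highest closeness.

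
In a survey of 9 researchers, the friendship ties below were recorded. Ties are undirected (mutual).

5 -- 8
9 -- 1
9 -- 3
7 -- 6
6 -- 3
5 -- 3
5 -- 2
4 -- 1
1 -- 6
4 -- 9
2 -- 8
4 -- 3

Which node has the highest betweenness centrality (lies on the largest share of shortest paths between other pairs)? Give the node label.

Unnormalized betweenness of each node: 1:2, 2:0, 3:17, 4:4/3, 5:12, 6:25/3, 7:0, 8:0, 9:4/3.
3 has the largest value, 17, making it the main broker — the node through which the most shortest paths run.

3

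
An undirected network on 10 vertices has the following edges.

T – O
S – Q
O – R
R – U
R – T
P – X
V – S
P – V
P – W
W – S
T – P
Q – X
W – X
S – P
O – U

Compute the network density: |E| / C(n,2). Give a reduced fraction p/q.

There are 15 edges and 10 nodes, so the maximum possible is C(10,2) = 45.
Density = 15/45 = 1/3.

1/3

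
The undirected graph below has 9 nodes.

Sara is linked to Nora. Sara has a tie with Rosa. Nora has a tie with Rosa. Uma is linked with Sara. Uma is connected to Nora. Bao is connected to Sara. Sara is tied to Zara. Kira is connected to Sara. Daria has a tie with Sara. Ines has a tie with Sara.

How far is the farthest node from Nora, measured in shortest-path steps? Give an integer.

Distances from Nora: Bao:2, Daria:2, Ines:2, Kira:2, Rosa:1, Sara:1, Uma:1, Zara:2.
The largest is 2 (to Daria, Ines, Kira, Zara, and Bao), so the eccentricity of Nora is 2.

2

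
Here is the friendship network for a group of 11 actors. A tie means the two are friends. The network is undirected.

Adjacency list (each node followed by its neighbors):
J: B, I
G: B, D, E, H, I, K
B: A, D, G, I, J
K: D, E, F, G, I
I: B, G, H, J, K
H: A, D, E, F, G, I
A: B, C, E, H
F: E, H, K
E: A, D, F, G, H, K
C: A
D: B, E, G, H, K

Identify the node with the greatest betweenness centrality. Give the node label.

Unnormalized betweenness of each node: A:199/20, B:79/12, C:0, D:19/12, E:11/2, F:1/5, G:7/3, H:123/20, I:299/60, J:0, K:163/60.
A has the largest value, 199/20, making it the main broker — the node through which the most shortest paths run.

A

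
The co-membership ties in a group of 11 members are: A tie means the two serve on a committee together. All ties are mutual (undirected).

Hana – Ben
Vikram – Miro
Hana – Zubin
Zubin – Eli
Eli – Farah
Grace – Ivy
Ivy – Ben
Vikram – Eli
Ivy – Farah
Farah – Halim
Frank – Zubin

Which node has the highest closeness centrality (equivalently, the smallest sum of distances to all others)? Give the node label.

Farness (sum of distances to all others) for each node — Ben:26, Eli:19, Farah:20, Frank:31, Grace:32, Halim:29, Hana:25, Ivy:23, Miro:35, Vikram:26, Zubin:22.
The smallest farness is 19, for Eli, so Eli has the highest closeness.

Eli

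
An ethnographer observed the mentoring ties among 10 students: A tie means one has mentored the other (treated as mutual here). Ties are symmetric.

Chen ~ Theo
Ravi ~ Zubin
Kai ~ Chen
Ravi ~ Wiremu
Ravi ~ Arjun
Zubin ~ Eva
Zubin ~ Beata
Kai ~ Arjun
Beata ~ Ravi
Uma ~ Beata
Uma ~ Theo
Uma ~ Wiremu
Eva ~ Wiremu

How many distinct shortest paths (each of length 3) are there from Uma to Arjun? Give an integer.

The shortest distance is 3. The length-3 paths are: Uma–Wiremu–Ravi–Arjun; Uma–Beata–Ravi–Arjun.
That gives 2 distinct shortest paths.

2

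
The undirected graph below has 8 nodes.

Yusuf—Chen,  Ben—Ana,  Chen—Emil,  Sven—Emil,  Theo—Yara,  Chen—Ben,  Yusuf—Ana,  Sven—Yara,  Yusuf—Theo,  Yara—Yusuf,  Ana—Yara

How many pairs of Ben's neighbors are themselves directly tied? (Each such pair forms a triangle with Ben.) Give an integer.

Ben's neighbors are Ana and Chen, but none of them are tied to each other, so no triangle contains Ben.

0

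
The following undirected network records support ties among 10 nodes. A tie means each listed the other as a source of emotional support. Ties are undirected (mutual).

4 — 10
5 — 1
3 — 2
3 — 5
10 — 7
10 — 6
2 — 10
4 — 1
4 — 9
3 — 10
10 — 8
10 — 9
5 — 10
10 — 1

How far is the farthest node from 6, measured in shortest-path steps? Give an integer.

2

Distances from 6: 1:2, 2:2, 3:2, 4:2, 5:2, 7:2, 8:2, 9:2, 10:1.
The largest is 2 (to 7, 5, 1, 2, 3, 8, 9, and 4), so the eccentricity of 6 is 2.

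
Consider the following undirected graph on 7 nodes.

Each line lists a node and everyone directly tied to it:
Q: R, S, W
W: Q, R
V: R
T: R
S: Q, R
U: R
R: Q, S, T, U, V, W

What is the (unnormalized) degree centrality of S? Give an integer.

S is directly tied to Q and R. That is 2 neighbors, so the degree of S is 2.

2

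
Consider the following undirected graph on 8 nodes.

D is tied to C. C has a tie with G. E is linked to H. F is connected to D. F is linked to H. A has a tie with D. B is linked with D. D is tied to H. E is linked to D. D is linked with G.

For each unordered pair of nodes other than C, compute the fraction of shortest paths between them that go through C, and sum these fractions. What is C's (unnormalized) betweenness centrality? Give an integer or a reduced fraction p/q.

No shortest path between any pair of other nodes passes through C.
Summing the contributions gives betweenness(C) = 0.

0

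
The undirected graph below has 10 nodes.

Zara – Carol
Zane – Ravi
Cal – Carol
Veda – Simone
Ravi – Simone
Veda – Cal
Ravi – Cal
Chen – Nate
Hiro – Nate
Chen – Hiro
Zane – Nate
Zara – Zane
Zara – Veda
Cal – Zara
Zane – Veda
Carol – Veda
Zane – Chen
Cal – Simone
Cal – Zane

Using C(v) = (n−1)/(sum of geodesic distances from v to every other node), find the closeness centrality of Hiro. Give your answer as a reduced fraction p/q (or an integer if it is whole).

3/8

Distances from Hiro: Cal:3, Carol:4, Chen:1, Nate:1, Ravi:3, Simone:4, Veda:3, Zane:2, Zara:3. Sum = 24.
n = 10, so closeness = 9/24 = 3/8.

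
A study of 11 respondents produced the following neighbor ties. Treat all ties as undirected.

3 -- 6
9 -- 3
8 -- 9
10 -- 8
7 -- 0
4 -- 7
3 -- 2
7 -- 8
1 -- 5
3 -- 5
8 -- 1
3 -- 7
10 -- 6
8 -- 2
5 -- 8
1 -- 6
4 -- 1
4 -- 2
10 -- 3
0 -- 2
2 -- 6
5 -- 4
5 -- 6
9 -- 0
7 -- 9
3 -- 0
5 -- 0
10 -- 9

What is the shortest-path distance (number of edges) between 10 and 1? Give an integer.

2

One shortest route is 10 – 8 – 1, which uses 2 edges, and 10 and 1 are not directly tied, so nothing shorter exists. So d(10,1) = 2.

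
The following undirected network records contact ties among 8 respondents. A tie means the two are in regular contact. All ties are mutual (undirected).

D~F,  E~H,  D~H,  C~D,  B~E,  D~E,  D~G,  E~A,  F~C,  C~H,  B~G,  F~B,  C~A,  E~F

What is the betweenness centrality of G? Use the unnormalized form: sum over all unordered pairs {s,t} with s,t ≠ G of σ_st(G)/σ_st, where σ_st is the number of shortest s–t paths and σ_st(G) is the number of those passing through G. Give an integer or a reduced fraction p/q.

1/3

Pairs whose geodesics pass through G — D–B: 1/3.
All other pairs contribute 0.
Summing the contributions gives betweenness(G) = 1/3.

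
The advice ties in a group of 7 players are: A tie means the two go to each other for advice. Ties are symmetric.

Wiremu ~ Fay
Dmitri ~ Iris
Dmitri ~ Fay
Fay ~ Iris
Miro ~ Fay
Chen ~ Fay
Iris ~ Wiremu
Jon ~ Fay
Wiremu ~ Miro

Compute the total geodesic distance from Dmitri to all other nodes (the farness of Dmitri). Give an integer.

10

Distances from Dmitri: Chen:2, Fay:1, Iris:1, Jon:2, Miro:2, Wiremu:2.
Sum = 2 + 1 + 1 + 2 + 2 + 2 = 10.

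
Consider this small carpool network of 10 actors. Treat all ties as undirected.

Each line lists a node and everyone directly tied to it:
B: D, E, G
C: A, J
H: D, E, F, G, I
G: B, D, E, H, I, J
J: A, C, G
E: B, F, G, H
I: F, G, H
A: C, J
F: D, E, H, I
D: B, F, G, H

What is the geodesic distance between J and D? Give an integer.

One shortest route is J – G – D, which uses 2 edges, and J and D are not directly tied, so nothing shorter exists. So d(J,D) = 2.

2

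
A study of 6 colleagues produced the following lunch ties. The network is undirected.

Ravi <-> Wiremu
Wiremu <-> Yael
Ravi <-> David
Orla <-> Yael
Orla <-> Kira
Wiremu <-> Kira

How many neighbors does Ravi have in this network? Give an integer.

Ravi is directly tied to David and Wiremu. That is 2 neighbors, so the degree of Ravi is 2.

2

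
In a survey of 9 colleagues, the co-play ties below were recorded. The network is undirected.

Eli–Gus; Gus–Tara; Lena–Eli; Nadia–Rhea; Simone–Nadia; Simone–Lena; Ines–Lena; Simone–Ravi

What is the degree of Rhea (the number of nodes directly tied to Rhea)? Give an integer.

1

Rhea is directly tied to Nadia. That is 1 neighbor, so the degree of Rhea is 1.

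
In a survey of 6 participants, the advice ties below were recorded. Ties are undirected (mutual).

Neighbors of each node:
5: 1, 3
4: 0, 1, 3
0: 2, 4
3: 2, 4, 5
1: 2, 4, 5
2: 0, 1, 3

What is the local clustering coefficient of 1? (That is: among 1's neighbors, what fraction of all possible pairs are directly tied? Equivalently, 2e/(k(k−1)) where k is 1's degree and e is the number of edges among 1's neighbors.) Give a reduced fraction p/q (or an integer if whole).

1's neighbors: 2, 4, and 5 (k = 3).
Possible neighbor pairs: C(3,2) = 3. Edges among them: none → e = 0.
Clustering(1) = 0/3 = 0.

0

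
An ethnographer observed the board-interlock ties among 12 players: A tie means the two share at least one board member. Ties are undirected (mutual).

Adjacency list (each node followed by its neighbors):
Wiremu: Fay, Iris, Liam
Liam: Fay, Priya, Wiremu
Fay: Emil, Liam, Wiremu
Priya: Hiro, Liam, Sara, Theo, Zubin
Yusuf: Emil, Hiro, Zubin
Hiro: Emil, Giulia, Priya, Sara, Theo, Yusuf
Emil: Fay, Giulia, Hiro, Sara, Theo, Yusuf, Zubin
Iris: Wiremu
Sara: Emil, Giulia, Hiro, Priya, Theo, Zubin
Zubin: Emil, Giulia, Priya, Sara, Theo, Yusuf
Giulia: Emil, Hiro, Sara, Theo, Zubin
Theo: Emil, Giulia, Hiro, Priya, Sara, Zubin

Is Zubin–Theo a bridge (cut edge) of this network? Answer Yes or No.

No

Even without that edge, Zubin still reaches Theo via Zubin – Emil – Theo, so the network stays connected. Not a bridge.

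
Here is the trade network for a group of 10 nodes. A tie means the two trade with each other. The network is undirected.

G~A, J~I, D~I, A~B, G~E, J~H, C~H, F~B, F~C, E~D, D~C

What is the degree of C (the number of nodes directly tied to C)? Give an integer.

3

C is directly tied to D, F, and H. That is 3 neighbors, so the degree of C is 3.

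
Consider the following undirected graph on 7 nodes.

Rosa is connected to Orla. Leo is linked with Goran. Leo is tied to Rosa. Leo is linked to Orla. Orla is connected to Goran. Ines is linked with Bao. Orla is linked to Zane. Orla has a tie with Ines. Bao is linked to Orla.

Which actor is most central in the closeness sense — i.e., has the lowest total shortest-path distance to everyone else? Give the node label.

Orla

Farness (sum of distances to all others) for each node — Bao:10, Goran:10, Ines:10, Leo:9, Orla:6, Rosa:10, Zane:11.
The smallest farness is 6, for Orla, so Orla has the highest closeness.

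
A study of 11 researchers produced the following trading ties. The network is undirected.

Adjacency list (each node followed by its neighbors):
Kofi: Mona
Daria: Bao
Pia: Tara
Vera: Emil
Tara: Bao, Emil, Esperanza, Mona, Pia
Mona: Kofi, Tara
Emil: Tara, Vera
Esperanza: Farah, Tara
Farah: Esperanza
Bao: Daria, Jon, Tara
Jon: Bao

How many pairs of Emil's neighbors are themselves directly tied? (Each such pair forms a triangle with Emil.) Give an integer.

Emil's neighbors are Tara and Vera, but none of them are tied to each other, so no triangle contains Emil.

0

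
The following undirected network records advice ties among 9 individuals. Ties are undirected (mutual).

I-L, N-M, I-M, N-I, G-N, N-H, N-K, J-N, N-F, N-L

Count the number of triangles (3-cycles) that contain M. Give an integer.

1

M's neighbors: I and N.
Neighbor pairs that are themselves tied: M–I–N. Each forms one triangle with M, for 1 in total.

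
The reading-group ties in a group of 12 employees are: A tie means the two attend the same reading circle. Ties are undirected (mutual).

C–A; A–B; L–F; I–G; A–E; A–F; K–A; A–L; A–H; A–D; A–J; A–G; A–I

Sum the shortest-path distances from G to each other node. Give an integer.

20

Distances from G: A:1, B:2, C:2, D:2, E:2, F:2, H:2, I:1, J:2, K:2, L:2.
Sum = 1 + 2 + 2 + 2 + 2 + 2 + 2 + 1 + 2 + 2 + 2 = 20.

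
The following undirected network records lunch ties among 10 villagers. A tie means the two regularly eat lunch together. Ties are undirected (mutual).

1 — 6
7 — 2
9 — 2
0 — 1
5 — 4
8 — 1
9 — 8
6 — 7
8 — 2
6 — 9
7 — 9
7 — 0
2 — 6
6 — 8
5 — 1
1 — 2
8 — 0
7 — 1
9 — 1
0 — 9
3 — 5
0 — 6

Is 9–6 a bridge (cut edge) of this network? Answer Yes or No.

No

Even without that edge, 9 still reaches 6 via 9 – 0 – 6, so the network stays connected. Not a bridge.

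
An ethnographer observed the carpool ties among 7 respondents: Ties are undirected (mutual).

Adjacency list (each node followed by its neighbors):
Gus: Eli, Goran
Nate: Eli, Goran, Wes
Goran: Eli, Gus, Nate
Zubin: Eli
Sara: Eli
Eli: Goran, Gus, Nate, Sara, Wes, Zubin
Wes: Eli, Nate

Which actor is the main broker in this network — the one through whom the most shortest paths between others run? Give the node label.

Unnormalized betweenness of each node: Eli:11, Goran:1/2, Gus:0, Nate:1/2, Sara:0, Wes:0, Zubin:0.
Eli has the largest value, 11, making it the main broker — the node through which the most shortest paths run.

Eli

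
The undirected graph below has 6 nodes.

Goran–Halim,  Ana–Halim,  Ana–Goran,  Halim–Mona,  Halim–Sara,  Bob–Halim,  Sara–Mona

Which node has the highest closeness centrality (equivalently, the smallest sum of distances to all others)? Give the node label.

Farness (sum of distances to all others) for each node — Ana:8, Bob:9, Goran:8, Halim:5, Mona:8, Sara:8.
The smallest farness is 5, for Halim, so Halim has the highest closeness.

Halim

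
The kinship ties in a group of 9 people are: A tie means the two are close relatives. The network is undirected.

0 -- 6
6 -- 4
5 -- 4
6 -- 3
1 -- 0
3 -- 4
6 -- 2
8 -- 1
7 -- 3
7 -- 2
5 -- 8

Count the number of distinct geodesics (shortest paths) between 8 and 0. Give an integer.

The shortest distance is 2, and the only length-2 path is 8–1–0. So there is exactly 1 shortest path.

1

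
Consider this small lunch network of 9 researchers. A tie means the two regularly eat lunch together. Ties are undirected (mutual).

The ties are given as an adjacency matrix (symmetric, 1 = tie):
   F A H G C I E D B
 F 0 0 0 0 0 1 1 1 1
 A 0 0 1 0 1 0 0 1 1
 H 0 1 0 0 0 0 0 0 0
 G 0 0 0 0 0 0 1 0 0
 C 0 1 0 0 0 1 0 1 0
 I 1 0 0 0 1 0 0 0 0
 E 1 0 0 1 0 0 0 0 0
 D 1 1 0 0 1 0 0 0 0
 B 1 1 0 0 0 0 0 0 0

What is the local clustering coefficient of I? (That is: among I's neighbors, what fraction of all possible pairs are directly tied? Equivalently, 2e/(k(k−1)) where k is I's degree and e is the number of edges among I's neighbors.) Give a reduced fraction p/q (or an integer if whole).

0

I's neighbors: C and F (k = 2).
Possible neighbor pairs: C(2,2) = 1. Edges among them: none → e = 0.
Clustering(I) = 0/1.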